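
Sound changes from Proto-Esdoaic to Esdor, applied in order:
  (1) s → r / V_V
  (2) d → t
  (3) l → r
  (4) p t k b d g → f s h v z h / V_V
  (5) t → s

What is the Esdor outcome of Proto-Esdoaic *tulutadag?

Esdor: *tulutadag > tulutatag > turutatag > turusasag > surusasag  (by unconditioned shift, unconditioned shift, intervocalic lenition, unconditioned shift)

surusasag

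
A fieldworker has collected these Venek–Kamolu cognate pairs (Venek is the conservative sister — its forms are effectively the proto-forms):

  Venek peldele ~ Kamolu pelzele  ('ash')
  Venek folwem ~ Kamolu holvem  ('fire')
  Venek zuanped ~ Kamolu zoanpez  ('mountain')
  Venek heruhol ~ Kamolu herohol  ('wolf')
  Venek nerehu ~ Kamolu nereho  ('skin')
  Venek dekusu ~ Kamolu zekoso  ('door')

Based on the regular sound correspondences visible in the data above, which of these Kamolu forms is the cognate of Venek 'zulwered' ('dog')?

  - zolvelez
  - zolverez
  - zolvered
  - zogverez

zolverez

heruhol ~ herohol, dekusu ~ zekoso — Venek u corresponds to Kamolu o after a consonant, before a consonant other than r, m, n, p, b, f, v.
folwem ~ holvem — Venek w corresponds to Kamolu v after a consonant, before a front vowel.
zuanped ~ zoanpez — Venek d corresponds to Kamolu z word-finally.
Applying these to Venek 'zulwered':
  zulwered → zolwered   (u→o after a consonant, before a consonant other than r, m, n, p, b, f, v)
  zolwered → zolvered   (w→v after a consonant, before a front vowel)
  zolvered → zolverez   (d→z word-finally)
So the Kamolu cognate is 'zolverez'.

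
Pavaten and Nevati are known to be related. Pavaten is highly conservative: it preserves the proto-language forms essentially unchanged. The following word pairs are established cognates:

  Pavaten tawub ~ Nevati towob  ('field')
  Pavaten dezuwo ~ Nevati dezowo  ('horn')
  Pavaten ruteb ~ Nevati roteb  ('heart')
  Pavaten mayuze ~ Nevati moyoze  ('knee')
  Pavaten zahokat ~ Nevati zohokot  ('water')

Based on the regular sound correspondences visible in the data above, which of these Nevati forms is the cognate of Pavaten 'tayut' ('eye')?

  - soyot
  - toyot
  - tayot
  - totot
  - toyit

toyot

tawub ~ towob, mayuze ~ moyoze — Pavaten a corresponds to Nevati o after a consonant, before a consonant other than r, m, n, p, b, f, v.
dezuwo ~ dezowo, ruteb ~ roteb — Pavaten u corresponds to Nevati o after a consonant, before a consonant other than r, m, n, p, b, f, v.
Applying these to Pavaten 'tayut':
  tayut → toyut   (a→o after a consonant, before a consonant other than r, m, n, p, b, f, v)
  toyut → toyot   (u→o after a consonant, before a consonant other than r, m, n, p, b, f, v)
So the Nevati cognate is 'toyot'.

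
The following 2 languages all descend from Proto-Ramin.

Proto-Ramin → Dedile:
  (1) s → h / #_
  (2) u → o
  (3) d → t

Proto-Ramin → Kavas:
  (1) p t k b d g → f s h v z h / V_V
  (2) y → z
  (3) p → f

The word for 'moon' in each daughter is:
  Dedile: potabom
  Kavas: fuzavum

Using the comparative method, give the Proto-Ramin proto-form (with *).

*pudabum

Position 1: Dedile has p, Kavas has f. Dedile preserves p here (none of its changes turn any other segment into p), so the proto-segment is *p.
Position 6: Dedile has o, Kavas has u. Kavas preserves u here (none of its changes turn any other segment into u), so the proto-segment is *u.
This points to *pudabum. Verify forward in each daughter:
Dedile: *pudabum
  pudabum (rule 1 does not apply)
  pudabum → podabom   [vowel merger]
  podabom → potabom   [unconditioned shift]
  giving Dedile potabom.
Kavas: *pudabum > puzavum > fuzavum  (by intervocalic lenition, unconditioned shift)
Only *pudabum yields all of Dedile potabom, Kavas fuzavum.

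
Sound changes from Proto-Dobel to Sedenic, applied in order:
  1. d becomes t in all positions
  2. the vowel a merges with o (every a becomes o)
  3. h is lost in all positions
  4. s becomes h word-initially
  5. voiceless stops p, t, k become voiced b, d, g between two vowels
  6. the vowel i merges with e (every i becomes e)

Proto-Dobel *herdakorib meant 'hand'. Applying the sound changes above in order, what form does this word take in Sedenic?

Sedenic: start from *herdakorib.
  rule 1 (unconditioned shift): herdakorib → hertakorib
  rule 2 (vowel merger): hertakorib → hertokorib
  rule 3 (h-loss): hertokorib → ertokorib
  rule 4: no change — ertokorib
  rule 5 (intervocalic voicing): ertokorib → ertogorib
  rule 6 (vowel merger): ertogorib → ertogoreb
  ⇒ Sedenic ertogoreb

ertogoreb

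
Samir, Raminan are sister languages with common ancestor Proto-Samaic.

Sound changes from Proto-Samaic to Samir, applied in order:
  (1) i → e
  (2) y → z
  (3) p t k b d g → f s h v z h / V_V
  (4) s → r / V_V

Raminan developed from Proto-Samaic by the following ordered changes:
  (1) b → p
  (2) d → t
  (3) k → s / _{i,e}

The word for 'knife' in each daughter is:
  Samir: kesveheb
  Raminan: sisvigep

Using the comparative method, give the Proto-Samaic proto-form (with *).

Position 6: Samir has h, Raminan has g. Raminan preserves g here (none of its changes turn any other segment into g), so the proto-segment is *g.
Position 5: Samir has e, Raminan has i. Raminan preserves i here (none of its changes turn any other segment into i), so the proto-segment is *i.
Position 8: Samir has b, Raminan has p. Samir preserves b here (none of its changes turn any other segment into b), so the proto-segment is *b.
Continuing position by position gives *kisvigeb; check it forward:
Samir: *kisvigeb
  kisvigeb → kesvegeb   [vowel merger]
  kesvegeb (rule 2 does not apply)
  kesvegeb → kesveheb   [intervocalic lenition]
  kesveheb (rule 4 does not apply)
  giving Samir kesveheb.
Raminan: *kisvigeb > kisvigep > sisvigep  (by unconditioned shift, palatalisation)
Only *kisvigeb yields all of Samir kesveheb, Raminan sisvigep.

*kisvigeb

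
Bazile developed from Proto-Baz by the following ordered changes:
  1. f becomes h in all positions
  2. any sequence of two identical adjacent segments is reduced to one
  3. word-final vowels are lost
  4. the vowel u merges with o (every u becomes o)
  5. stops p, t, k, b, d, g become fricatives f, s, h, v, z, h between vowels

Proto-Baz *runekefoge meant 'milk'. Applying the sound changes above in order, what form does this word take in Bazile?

ronehehog

Bazile: start from *runekefoge.
  rule 1 (unconditioned shift): runekefoge → runekehoge
  rule 2: no change — runekehoge
  rule 3 (apocope): runekehoge → runekehog
  rule 4 (vowel merger): runekehog → ronekehog
  rule 5 (intervocalic lenition): ronekehog → ronehehog
  ⇒ Bazile ronehehog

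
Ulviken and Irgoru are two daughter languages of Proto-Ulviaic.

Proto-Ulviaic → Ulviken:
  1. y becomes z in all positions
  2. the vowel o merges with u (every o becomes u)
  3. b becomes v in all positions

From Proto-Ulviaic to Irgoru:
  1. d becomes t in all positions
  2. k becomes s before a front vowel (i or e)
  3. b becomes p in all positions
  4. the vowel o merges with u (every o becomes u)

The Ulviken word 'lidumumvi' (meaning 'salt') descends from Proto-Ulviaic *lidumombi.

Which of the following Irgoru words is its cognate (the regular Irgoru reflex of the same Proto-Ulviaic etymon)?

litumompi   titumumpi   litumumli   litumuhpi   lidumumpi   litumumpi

litumumpi

Irgoru: start from *lidumombi.
  rule 1 (unconditioned shift): lidumombi → litumombi
  rule 2: no change — litumombi
  rule 3 (unconditioned shift): litumombi → litumompi
  rule 4 (vowel merger): litumompi → litumumpi
  ⇒ Irgoru litumumpi
Among the options, 'litumumpi' alone shows every Irgoru change applied in order.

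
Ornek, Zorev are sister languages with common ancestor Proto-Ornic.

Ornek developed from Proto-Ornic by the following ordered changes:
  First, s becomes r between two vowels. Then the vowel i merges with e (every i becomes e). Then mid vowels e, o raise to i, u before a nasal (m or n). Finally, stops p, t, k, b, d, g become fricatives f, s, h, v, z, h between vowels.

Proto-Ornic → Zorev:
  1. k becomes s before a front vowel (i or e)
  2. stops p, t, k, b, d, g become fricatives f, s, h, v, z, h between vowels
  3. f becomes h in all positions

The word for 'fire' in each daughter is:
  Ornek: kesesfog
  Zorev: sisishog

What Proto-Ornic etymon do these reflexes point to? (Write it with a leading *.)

Position 1: Ornek has k, Zorev has s. Ornek preserves k here (none of its changes turn any other segment into k), so the proto-segment is *k.
Position 6: Ornek has f, Zorev has h. Taking the neighbouring segments as reconstructed: Ornek f can only go back to *f; Zorev h could go back to *f or *h — the one source consistent with every daughter is *f.
This points to *kitisfog. Verify forward in each daughter:
Ornek: start from *kitisfog.
  rule 1: no change — kitisfog
  rule 2 (vowel merger): kitisfog → ketesfog
  rule 3: no change — ketesfog
  rule 4 (intervocalic lenition): ketesfog → kesesfog
  ⇒ Ornek kesesfog
Zorev: *kitisfog
  kitisfog → sitisfog   [palatalisation]
  sitisfog → sisisfog   [intervocalic lenition]
  sisisfog → sisishog   [unconditioned shift]
  giving Zorev sisishog.
No other proto-form is consistent with every reflex, so the reconstruction is *kitisfog.

*kitisfog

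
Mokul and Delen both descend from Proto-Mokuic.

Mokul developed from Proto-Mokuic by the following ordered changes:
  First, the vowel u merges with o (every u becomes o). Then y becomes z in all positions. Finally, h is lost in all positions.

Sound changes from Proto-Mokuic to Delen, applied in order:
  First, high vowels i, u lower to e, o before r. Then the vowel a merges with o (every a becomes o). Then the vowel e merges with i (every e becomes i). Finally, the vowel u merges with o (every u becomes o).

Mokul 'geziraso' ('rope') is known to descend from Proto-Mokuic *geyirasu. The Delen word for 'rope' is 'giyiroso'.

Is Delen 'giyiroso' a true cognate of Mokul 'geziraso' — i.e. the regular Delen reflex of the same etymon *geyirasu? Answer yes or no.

yes

Derive the expected Delen reflex of *geyirasu:
Delen: *geyirasu
  geyirasu → geyerasu   [pre-rhotic lowering]
  geyerasu → geyerosu   [vowel merger]
  geyerosu → giyirosu   [vowel merger]
  giyirosu → giyiroso   [vowel merger]
  giving Delen giyiroso.
Delen 'giyiroso' matches the regular reflex exactly, so the pair is cognate.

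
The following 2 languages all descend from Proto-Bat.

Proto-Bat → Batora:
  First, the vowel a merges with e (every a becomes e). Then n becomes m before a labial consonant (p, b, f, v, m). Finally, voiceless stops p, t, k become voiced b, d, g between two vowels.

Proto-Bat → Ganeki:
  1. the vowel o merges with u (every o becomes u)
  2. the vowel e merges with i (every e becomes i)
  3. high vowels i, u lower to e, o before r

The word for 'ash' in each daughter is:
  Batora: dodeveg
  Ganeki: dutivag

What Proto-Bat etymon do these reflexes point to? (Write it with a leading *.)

Position 3: Batora has d, Ganeki has t. Ganeki preserves t here (none of its changes turn any other segment into t), so the proto-segment is *t.
Position 6: Batora has e, Ganeki has a. Ganeki preserves a here (none of its changes turn any other segment into a), so the proto-segment is *a.
Continuing position by position gives *dotevag; check it forward:
Batora: *dotevag > doteveg > dodeveg  (by vowel merger, intervocalic voicing)
Ganeki: start from *dotevag.
  rule 1 (vowel merger): dotevag → dutevag
  rule 2 (vowel merger): dutevag → dutivag
  rule 3: no change — dutivag
  ⇒ Ganeki dutivag
Only *dotevag yields all of Batora dodeveg, Ganeki dutivag.

*dotevag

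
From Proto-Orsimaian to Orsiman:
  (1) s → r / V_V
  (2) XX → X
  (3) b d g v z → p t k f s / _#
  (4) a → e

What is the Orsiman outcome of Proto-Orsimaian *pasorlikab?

perorlikep

Orsiman: start from *pasorlikab.
  rule 1 (rhotacism): pasorlikab → parorlikab
  rule 2: no change — parorlikab
  rule 3 (final devoicing): parorlikab → parorlikap
  rule 4 (vowel merger): parorlikap → perorlikep
  ⇒ Orsiman perorlikep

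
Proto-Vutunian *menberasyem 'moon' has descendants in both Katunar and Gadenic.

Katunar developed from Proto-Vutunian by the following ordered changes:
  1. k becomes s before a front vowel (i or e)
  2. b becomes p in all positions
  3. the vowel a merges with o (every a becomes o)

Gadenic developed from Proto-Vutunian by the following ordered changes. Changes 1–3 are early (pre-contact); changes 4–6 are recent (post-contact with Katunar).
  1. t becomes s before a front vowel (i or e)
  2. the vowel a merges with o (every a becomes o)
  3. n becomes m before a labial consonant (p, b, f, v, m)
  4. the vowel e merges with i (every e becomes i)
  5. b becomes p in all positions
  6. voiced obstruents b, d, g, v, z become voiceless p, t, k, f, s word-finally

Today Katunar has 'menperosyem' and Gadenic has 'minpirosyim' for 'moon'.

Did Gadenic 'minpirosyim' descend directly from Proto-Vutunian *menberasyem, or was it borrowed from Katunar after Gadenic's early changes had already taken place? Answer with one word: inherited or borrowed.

borrowed

If inherited, *menberasyem would pass through all of Gadenic's changes:
Gadenic: start from *menberasyem.
  rule 1: no change — menberasyem
  rule 2 (vowel merger): menberasyem → menberosyem
  rule 3 (nasal place assimilation): menberosyem → memberosyem
  rule 4 (vowel merger): memberosyem → mimbirosyim
  rule 5 (unconditioned shift): mimbirosyim → mimpirosyim
  rule 6: no change — mimpirosyim
  ⇒ Gadenic mimpirosyim
If borrowed from Katunar 'menperosyem' after the early changes, it would undergo only the recent ones:
  rule 4 (vowel merger): menperosyem → minpirosyim
  rule 5 (unconditioned shift): no change (minpirosyim)
  rule 6 (final devoicing): no change (minpirosyim)
  ⇒ as a loan: minpirosyim
Gadenic 'minpirosyim' matches the loan outcome 'minpirosyim', not the inherited 'mimpirosyim' — it skipped the early Gadenic changes, so it was borrowed from Katunar.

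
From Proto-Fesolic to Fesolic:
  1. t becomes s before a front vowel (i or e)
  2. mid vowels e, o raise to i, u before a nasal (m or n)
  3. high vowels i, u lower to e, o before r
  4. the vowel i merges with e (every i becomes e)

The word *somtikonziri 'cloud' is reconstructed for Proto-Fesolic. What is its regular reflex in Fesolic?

Fesolic: *somtikonziri > somsikonziri > sumsikunziri > sumsikunzeri > sumsekunzere  (by palatalisation, pre-nasal raising, pre-rhotic lowering, vowel merger)

sumsekunzere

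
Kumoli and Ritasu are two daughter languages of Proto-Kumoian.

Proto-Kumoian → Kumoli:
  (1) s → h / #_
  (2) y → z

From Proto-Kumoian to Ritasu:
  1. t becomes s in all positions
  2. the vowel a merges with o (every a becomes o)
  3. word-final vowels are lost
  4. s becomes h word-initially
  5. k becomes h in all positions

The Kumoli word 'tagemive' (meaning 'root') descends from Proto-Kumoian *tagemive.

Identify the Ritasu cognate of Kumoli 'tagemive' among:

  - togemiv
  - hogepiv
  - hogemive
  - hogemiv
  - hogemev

hogemiv

Ritasu: *tagemive
  tagemive → sagemive   [unconditioned shift]
  sagemive → sogemive   [vowel merger]
  sogemive → sogemiv   [apocope]
  sogemiv → hogemiv   [debuccalisation]
  hogemiv (rule 5 does not apply)
  giving Ritasu hogemiv.
The other candidates each miss or misapply at least one Ritasu change.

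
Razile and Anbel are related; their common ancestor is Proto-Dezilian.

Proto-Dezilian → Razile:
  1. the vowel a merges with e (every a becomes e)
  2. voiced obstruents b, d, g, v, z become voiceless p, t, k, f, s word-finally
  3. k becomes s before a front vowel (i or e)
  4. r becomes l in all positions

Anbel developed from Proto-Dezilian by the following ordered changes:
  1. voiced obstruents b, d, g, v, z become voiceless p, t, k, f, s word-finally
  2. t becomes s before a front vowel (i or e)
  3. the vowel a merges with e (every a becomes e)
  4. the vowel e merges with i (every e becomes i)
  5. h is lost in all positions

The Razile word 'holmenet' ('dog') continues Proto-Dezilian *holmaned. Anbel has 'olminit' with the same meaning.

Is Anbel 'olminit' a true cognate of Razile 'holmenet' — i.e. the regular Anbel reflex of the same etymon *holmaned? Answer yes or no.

Derive the expected Anbel reflex of *holmaned:
Anbel: *holmaned
  holmaned → holmanet   [final devoicing]
  holmanet (rule 2 does not apply)
  holmanet → holmenet   [vowel merger]
  holmenet → holminit   [vowel merger]
  holminit → olminit   [h-loss]
  giving Anbel olminit.
Anbel 'olminit' matches the regular reflex exactly, so the pair is cognate.

yes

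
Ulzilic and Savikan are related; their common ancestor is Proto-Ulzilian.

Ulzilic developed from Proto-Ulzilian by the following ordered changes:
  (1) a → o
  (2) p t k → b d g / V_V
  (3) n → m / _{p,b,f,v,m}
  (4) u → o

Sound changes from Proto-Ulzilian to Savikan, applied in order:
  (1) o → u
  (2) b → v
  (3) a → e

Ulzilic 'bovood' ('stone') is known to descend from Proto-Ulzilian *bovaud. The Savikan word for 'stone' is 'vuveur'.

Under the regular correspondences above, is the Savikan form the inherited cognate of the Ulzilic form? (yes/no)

no

Derive the expected Savikan reflex of *bovaud:
Savikan: *bovaud
  bovaud → buvaud   [vowel merger]
  buvaud → vuvaud   [unconditioned shift]
  vuvaud → vuveud   [vowel merger]
  giving Savikan vuveud.
The regular Savikan reflex would be 'vuveud', but the attested form is 'vuveur'. The correspondence is irregular, so they are not cognates (the Savikan form has a different source).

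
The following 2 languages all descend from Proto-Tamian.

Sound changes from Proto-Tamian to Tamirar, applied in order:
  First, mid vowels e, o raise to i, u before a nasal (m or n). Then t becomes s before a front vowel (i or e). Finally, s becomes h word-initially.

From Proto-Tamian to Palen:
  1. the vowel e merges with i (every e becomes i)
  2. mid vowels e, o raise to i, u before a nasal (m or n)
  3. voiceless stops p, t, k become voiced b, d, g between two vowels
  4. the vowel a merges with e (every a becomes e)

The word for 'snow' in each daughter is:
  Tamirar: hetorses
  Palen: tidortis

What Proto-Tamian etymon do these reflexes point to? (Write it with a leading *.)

*tetortes

Position 6: Tamirar has s, Palen has t. Palen preserves t here (none of its changes turn any other segment into t), so the proto-segment is *t.
Position 3: Tamirar has t, Palen has d. Tamirar preserves t here (none of its changes turn any other segment into t), so the proto-segment is *t.
Position 2: Tamirar has e, Palen has i. Tamirar preserves e here (none of its changes turn any other segment into e), so the proto-segment is *e.
Continuing position by position gives *tetortes; check it forward:
Tamirar: start from *tetortes.
  rule 1: no change — tetortes
  rule 2 (palatalisation): tetortes → setorses
  rule 3 (debuccalisation): setorses → hetorses
  ⇒ Tamirar hetorses
Palen: *tetortes
  tetortes → titortis   [vowel merger]
  titortis (rule 2 does not apply)
  titortis → tidortis   [intervocalic voicing]
  tidortis (rule 4 does not apply)
  giving Palen tidortis.
No other proto-form is consistent with every reflex, so the reconstruction is *tetortes.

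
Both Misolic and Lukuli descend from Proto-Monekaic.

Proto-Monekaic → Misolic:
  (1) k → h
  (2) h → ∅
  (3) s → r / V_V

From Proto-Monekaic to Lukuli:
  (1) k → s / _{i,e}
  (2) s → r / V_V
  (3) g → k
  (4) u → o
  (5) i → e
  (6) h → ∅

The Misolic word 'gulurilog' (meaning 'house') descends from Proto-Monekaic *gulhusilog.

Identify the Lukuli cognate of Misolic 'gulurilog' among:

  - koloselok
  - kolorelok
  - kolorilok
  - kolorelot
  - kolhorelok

kolorelok

Lukuli: start from *gulhusilog.
  rule 1: no change — gulhusilog
  rule 2 (rhotacism): gulhusilog → gulhurilog
  rule 3 (unconditioned shift): gulhurilog → kulhurilok
  rule 4 (vowel merger): kulhurilok → kolhorilok
  rule 5 (vowel merger): kolhorilok → kolhorelok
  rule 6 (h-loss): kolhorelok → kolorelok
  ⇒ Lukuli kolorelok
Among the options, 'kolorelok' alone shows every Lukuli change applied in order.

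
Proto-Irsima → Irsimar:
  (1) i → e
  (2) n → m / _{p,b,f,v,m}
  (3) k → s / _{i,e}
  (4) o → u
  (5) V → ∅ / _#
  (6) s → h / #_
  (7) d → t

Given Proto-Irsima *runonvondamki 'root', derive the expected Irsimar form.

Irsimar: start from *runonvondamki.
  rule 1 (vowel merger): runonvondamki → runonvondamke
  rule 2 (nasal place assimilation): runonvondamke → runomvondamke
  rule 3 (palatalisation): runomvondamke → runomvondamse
  rule 4 (vowel merger): runomvondamse → runumvundamse
  rule 5 (apocope): runumvundamse → runumvundams
  rule 6: no change — runumvundams
  rule 7 (unconditioned shift): runumvundams → runumvuntams
  ⇒ Irsimar runumvuntams

runumvuntams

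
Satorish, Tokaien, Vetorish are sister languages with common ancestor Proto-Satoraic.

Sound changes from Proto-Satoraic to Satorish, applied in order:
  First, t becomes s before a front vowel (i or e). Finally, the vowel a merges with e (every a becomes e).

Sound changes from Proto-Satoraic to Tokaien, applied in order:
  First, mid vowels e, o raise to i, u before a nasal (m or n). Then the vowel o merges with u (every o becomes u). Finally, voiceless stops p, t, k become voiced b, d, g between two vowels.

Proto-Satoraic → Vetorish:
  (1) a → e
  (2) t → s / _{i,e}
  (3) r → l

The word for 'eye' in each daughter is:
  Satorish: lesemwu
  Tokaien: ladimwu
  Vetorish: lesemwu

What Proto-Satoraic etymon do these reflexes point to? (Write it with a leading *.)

Position 2: Satorish has e, Tokaien has a, Vetorish has e. Tokaien preserves a here (none of its changes turn any other segment into a), so the proto-segment is *a.
Position 4: Satorish has e, Tokaien has i, Vetorish has e. Taking the neighbouring segments as reconstructed: Satorish e can only go back to *e; Tokaien i could go back to *e or *i; Vetorish e could go back to *a or *e — the one source consistent with every daughter is *e.
Position 3: Satorish has s, Tokaien has d, Vetorish has s. Taking the neighbouring segments as reconstructed: Satorish s could go back to *t or *s; Tokaien d could go back to *t or *d; Vetorish s could go back to *t or *s — the one source consistent with every daughter is *t.
This points to *latemwu. Verify forward in each daughter:
Satorish: *latemwu
  latemwu → lasemwu   [palatalisation]
  lasemwu → lesemwu   [vowel merger]
  giving Satorish lesemwu.
Tokaien: *latemwu > latimwu > ladimwu  (by pre-nasal raising, intervocalic voicing)
Vetorish: start from *latemwu.
  rule 1 (vowel merger): latemwu → letemwu
  rule 2 (palatalisation): letemwu → lesemwu
  rule 3: no change — lesemwu
  ⇒ Vetorish lesemwu
Only *latemwu yields all of Satorish lesemwu, Tokaien ladimwu, Vetorish lesemwu.

*latemwu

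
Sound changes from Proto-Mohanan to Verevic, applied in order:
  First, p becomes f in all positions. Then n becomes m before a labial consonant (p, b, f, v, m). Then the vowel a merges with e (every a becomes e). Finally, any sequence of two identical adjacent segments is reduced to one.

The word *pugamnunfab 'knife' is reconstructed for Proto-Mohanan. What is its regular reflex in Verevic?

fugemnumfeb

Verevic: start from *pugamnunfab.
  rule 1 (unconditioned shift): pugamnunfab → fugamnunfab
  rule 2 (nasal place assimilation): fugamnunfab → fugamnumfab
  rule 3 (vowel merger): fugamnumfab → fugemnumfeb
  rule 4: no change — fugemnumfeb
  ⇒ Verevic fugemnumfeb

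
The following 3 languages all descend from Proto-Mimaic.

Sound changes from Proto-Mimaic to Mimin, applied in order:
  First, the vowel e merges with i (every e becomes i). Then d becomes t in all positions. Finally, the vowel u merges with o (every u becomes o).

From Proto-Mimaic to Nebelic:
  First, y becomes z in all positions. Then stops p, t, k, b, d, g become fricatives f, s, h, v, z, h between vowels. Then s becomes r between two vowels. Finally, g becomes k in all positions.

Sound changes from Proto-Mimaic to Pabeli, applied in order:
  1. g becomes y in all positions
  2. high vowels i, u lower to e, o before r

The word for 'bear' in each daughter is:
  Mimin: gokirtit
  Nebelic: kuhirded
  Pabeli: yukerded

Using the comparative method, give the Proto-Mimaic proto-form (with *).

*gukirded

Position 2: Mimin has o, Nebelic has u, Pabeli has u. Nebelic preserves u here (none of its changes turn any other segment into u), so the proto-segment is *u.
Position 3: Mimin has k, Nebelic has h, Pabeli has k. Mimin preserves k here (none of its changes turn any other segment into k), so the proto-segment is *k.
This points to *gukirded. Verify forward in each daughter:
Mimin: *gukirded
  gukirded → gukirdid   [vowel merger]
  gukirdid → gukirtit   [unconditioned shift]
  gukirtit → gokirtit   [vowel merger]
  giving Mimin gokirtit.
Nebelic: *gukirded
  gukirded (rule 1 does not apply)
  gukirded → guhirded   [intervocalic lenition]
  guhirded (rule 3 does not apply)
  guhirded → kuhirded   [unconditioned shift]
  giving Nebelic kuhirded.
Pabeli: start from *gukirded.
  rule 1 (unconditioned shift): gukirded → yukirded
  rule 2 (pre-rhotic lowering): yukirded → yukerded
  ⇒ Pabeli yukerded
No other proto-form is consistent with every reflex, so the reconstruction is *gukirded.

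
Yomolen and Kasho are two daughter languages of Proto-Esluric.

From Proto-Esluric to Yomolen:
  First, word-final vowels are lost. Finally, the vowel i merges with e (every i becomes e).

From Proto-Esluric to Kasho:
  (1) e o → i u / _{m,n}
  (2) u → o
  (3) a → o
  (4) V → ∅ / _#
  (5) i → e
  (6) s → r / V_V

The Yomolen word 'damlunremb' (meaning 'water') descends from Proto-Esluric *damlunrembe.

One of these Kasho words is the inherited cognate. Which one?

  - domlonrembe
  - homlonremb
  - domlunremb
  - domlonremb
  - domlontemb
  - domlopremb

domlonremb

Kasho: start from *damlunrembe.
  rule 1 (pre-nasal raising): damlunrembe → damlunrimbe
  rule 2 (vowel merger): damlunrimbe → damlonrimbe
  rule 3 (vowel merger): damlonrimbe → domlonrimbe
  rule 4 (apocope): domlonrimbe → domlonrimb
  rule 5 (vowel merger): domlonrimb → domlonremb
  rule 6: no change — domlonremb
  ⇒ Kasho domlonremb
The other candidates each miss or misapply at least one Kasho change.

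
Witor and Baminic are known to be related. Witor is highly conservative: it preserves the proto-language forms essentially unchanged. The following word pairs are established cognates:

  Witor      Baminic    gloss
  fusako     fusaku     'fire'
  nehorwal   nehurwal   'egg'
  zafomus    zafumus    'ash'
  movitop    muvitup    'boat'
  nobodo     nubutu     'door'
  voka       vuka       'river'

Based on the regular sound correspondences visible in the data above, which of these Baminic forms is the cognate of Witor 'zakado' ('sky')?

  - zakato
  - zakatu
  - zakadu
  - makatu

zakatu

nobodo ~ nubutu — Witor d corresponds to Baminic t between vowels (before a back vowel).
fusako ~ fusaku, nobodo ~ nubutu — Witor o corresponds to Baminic u word-finally.
Applying these to Witor 'zakado':
  zakado → zakato   (d→t between vowels (before a back vowel))
  zakato → zakatu   (o→u word-finally)
So the Baminic cognate is 'zakatu'.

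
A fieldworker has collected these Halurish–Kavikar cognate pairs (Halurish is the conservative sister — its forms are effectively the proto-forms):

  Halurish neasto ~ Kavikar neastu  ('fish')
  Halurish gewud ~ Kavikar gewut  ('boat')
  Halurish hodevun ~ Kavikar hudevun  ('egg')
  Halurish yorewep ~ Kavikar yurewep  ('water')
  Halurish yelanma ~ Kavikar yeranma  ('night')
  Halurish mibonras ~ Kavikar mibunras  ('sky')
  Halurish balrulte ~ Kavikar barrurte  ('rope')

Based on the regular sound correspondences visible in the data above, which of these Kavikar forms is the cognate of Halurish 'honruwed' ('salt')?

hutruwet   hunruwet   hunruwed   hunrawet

mibonras ~ mibunras — Halurish o corresponds to Kavikar u after a consonant, before a nasal.
gewud ~ gewut — Halurish d corresponds to Kavikar t word-finally.
Applying these to Halurish 'honruwed':
  honruwed → hunruwed   (o→u after a consonant, before a nasal)
  hunruwed → hunruwet   (d→t word-finally)
So the Kavikar cognate is 'hunruwet'.

hunruwet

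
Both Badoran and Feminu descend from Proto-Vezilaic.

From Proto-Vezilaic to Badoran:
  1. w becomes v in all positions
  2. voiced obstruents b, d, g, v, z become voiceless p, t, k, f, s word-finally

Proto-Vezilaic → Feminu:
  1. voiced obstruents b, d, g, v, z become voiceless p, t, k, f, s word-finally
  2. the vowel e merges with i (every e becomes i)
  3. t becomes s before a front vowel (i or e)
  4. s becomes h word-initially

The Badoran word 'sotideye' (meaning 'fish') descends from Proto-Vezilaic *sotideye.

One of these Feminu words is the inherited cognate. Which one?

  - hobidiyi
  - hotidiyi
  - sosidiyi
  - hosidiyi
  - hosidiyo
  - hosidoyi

hosidiyi

Feminu: start from *sotideye.
  rule 1: no change — sotideye
  rule 2 (vowel merger): sotideye → sotidiyi
  rule 3 (palatalisation): sotidiyi → sosidiyi
  rule 4 (debuccalisation): sosidiyi → hosidiyi
  ⇒ Feminu hosidiyi
Among the options, 'hosidiyi' alone shows every Feminu change applied in order.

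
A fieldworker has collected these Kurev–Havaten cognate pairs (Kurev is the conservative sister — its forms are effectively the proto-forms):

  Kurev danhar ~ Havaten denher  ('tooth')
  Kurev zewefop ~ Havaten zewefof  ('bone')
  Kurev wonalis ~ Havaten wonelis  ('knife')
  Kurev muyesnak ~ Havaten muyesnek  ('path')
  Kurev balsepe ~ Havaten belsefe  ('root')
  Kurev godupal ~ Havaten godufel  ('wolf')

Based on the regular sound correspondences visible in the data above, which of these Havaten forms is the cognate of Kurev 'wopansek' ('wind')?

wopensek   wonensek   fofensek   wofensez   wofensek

godupal ~ godufel — Kurev p corresponds to Havaten f between vowels (before a back vowel).
danhar ~ denher — Kurev a corresponds to Havaten e after a consonant, before a nasal.
Applying these to Kurev 'wopansek':
  wopansek → wofansek   (p→f between vowels (before a back vowel))
  wofansek → wofensek   (a→e after a consonant, before a nasal)
So the Havaten cognate is 'wofensek'.

wofensek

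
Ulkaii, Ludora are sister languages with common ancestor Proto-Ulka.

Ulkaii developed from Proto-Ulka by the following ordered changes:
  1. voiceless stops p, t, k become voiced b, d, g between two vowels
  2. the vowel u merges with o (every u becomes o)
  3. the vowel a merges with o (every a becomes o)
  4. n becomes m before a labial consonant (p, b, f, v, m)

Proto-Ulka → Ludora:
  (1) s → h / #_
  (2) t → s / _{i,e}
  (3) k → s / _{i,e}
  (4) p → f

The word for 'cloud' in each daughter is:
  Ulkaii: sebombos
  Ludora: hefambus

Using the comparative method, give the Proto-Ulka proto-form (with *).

Position 7: Ulkaii has o, Ludora has u. Ludora preserves u here (none of its changes turn any other segment into u), so the proto-segment is *u.
Position 3: Ulkaii has b, Ludora has f. Taking the neighbouring segments as reconstructed: Ulkaii b could go back to *p or *b; Ludora f could go back to *p or *f — the one source consistent with every daughter is *p.
Verify the candidate proto-form against each daughter:
Ulkaii: *sepambus
  sepambus → sebambus   [intervocalic voicing]
  sebambus → sebambos   [vowel merger]
  sebambos → sebombos   [vowel merger]
  sebombos (rule 4 does not apply)
  giving Ulkaii sebombos.
Ludora: *sepambus > hepambus > hefambus  (by debuccalisation, unconditioned shift)
Only *sepambus yields all of Ulkaii sebombos, Ludora hefambus.

*sepambus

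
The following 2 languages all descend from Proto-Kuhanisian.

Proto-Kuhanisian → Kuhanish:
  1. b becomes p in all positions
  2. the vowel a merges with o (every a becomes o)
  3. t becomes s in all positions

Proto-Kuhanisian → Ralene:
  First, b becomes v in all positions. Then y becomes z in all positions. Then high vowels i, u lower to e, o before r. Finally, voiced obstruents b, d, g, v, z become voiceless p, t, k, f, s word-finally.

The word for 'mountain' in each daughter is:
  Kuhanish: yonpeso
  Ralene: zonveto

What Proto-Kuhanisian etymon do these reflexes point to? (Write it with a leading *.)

*yonbeto

Position 1: Kuhanish has y, Ralene has z. Kuhanish preserves y here (none of its changes turn any other segment into y), so the proto-segment is *y.
Position 6: Kuhanish has s, Ralene has t. Taking the neighbouring segments as reconstructed: Kuhanish s could go back to *t or *s; Ralene t can only go back to *t — the one source consistent with every daughter is *t.
Position 4: Kuhanish has p, Ralene has v. Taking the neighbouring segments as reconstructed: Kuhanish p could go back to *p or *b; Ralene v could go back to *b or *v — the one source consistent with every daughter is *b.
Continuing position by position gives *yonbeto; check it forward:
Kuhanish: *yonbeto
  yonbeto → yonpeto   [unconditioned shift]
  yonpeto (rule 2 does not apply)
  yonpeto → yonpeso   [unconditioned shift]
  giving Kuhanish yonpeso.
Ralene: *yonbeto > yonveto > zonveto  (by unconditioned shift, unconditioned shift)
No other proto-form is consistent with every reflex, so the reconstruction is *yonbeto.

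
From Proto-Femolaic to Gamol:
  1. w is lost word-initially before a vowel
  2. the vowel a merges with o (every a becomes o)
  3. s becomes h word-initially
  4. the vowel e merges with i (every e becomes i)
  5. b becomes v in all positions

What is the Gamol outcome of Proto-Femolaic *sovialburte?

hoviolvurti

Gamol: start from *sovialburte.
  rule 1: no change — sovialburte
  rule 2 (vowel merger): sovialburte → soviolburte
  rule 3 (debuccalisation): soviolburte → hoviolburte
  rule 4 (vowel merger): hoviolburte → hoviolburti
  rule 5 (unconditioned shift): hoviolburti → hoviolvurti
  ⇒ Gamol hoviolvurti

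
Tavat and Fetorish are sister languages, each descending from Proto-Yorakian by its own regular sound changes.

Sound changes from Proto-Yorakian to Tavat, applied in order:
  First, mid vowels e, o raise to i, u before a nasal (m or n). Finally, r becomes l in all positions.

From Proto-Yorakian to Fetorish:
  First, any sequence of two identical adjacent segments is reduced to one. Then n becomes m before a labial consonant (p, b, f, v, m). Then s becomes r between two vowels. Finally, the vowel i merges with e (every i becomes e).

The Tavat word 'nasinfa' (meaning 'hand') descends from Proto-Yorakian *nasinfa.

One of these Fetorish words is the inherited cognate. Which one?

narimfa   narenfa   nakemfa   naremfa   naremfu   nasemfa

Fetorish: *nasinfa
  nasinfa (rule 1 does not apply)
  nasinfa → nasimfa   [nasal place assimilation]
  nasimfa → narimfa   [rhotacism]
  narimfa → naremfa   [vowel merger]
  giving Fetorish naremfa.
Among the options, 'naremfa' alone shows every Fetorish change applied in order.

naremfa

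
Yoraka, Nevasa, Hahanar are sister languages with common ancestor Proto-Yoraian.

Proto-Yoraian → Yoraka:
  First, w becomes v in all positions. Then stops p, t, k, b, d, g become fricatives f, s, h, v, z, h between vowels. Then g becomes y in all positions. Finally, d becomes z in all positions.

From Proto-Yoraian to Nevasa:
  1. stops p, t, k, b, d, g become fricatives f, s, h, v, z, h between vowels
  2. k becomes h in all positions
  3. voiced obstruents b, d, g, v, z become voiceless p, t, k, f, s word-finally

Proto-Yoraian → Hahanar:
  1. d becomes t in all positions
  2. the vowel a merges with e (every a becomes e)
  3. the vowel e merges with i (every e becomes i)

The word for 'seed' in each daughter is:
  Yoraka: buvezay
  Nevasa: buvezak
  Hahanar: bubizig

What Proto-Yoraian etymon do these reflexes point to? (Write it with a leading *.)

*bubezag

Position 6: Yoraka has a, Nevasa has a, Hahanar has i. Yoraka preserves a here (none of its changes turn any other segment into a), so the proto-segment is *a.
Position 4: Yoraka has e, Nevasa has e, Hahanar has i. Yoraka preserves e here (none of its changes turn any other segment into e), so the proto-segment is *e.
Continuing position by position gives *bubezag; check it forward:
Yoraka: start from *bubezag.
  rule 1: no change — bubezag
  rule 2 (intervocalic lenition): bubezag → buvezag
  rule 3 (unconditioned shift): buvezag → buvezay
  rule 4: no change — buvezay
  ⇒ Yoraka buvezay
Nevasa: *bubezag > buvezag > buvezak  (by intervocalic lenition, final devoicing)
Hahanar: start from *bubezag.
  rule 1: no change — bubezag
  rule 2 (vowel merger): bubezag → bubezeg
  rule 3 (vowel merger): bubezeg → bubizig
  ⇒ Hahanar bubizig
Only *bubezag yields all of Yoraka buvezay, Nevasa buvezak, Hahanar bubizig.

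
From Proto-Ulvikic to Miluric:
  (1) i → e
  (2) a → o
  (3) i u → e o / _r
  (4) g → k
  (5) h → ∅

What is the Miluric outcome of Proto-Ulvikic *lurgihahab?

lorkeoob

Miluric: start from *lurgihahab.
  rule 1 (vowel merger): lurgihahab → lurgehahab
  rule 2 (vowel merger): lurgehahab → lurgehohob
  rule 3 (pre-rhotic lowering): lurgehohob → lorgehohob
  rule 4 (unconditioned shift): lorgehohob → lorkehohob
  rule 5 (h-loss): lorkehohob → lorkeoob
  ⇒ Miluric lorkeoob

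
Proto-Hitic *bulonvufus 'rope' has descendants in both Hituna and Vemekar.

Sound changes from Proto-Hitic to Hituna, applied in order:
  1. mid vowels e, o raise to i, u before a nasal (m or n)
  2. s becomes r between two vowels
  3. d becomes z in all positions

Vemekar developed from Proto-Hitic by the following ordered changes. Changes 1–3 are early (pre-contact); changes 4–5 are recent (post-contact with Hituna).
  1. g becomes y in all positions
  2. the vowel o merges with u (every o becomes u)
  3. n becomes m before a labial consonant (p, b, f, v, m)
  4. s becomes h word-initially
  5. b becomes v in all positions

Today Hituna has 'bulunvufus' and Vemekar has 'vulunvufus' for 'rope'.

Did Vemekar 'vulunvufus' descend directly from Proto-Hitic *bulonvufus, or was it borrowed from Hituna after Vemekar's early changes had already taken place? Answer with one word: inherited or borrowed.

borrowed

If inherited, *bulonvufus would pass through all of Vemekar's changes:
Vemekar: *bulonvufus
  bulonvufus (rule 1 does not apply)
  bulonvufus → bulunvufus   [vowel merger]
  bulunvufus → bulumvufus   [nasal place assimilation]
  bulumvufus (rule 4 does not apply)
  bulumvufus → vulumvufus   [unconditioned shift]
  giving Vemekar vulumvufus.
If borrowed from Hituna 'bulunvufus' after the early changes, it would undergo only the recent ones:
  rule 4 (debuccalisation): no change (bulunvufus)
  rule 5 (unconditioned shift): bulunvufus → vulunvufus
  ⇒ as a loan: vulunvufus
Vemekar 'vulunvufus' matches the loan outcome 'vulunvufus', not the inherited 'vulumvufus' — it skipped the early Vemekar changes, so it was borrowed from Hituna.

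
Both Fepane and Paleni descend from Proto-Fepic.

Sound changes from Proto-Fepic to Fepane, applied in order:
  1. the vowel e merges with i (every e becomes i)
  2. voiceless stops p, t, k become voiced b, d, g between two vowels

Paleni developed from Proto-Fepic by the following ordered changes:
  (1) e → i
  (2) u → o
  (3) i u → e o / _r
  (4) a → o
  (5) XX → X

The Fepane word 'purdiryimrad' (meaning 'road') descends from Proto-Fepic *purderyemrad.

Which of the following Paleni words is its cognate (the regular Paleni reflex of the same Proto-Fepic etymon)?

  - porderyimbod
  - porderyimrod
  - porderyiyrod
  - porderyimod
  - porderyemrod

porderyimrod

Paleni: *purderyemrad > purdiryimrad > pordiryimrad > porderyimrad > porderyimrod  (by vowel merger, vowel merger, pre-rhotic lowering, vowel merger)
Only 'porderyimrod' matches the regular Paleni development of *purderyemrad.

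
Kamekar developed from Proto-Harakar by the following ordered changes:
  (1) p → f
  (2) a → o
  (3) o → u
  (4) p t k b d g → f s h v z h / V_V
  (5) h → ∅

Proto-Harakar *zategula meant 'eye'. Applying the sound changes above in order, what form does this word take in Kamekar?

Kamekar: start from *zategula.
  rule 1: no change — zategula
  rule 2 (vowel merger): zategula → zotegulo
  rule 3 (vowel merger): zotegulo → zutegulu
  rule 4 (intervocalic lenition): zutegulu → zusehulu
  rule 5 (h-loss): zusehulu → zuseulu
  ⇒ Kamekar zuseulu

zuseulu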